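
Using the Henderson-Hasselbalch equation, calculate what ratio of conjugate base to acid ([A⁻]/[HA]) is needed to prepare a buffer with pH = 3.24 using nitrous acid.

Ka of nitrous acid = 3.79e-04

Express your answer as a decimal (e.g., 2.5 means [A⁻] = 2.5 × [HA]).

pKa = -log(3.79e-04) = 3.4214. pH = pKa + log([A⁻]/[HA]), so log([A⁻]/[HA]) = pH − pKa = 3.24 − 3.4214 = -0.1814. [A⁻]/[HA] = 10^(-0.1814) = 0.659

[A⁻]/[HA] = 0.659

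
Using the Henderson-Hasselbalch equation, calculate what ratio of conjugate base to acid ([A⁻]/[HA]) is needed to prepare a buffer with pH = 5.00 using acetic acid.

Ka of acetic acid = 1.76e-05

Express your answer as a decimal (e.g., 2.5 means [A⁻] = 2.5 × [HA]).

pKa = -log(1.76e-05) = 4.7545. pH = pKa + log([A⁻]/[HA]), so log([A⁻]/[HA]) = pH − pKa = 5.00 − 4.7545 = 0.2455. [A⁻]/[HA] = 10^(0.2455) = 1.76

[A⁻]/[HA] = 1.76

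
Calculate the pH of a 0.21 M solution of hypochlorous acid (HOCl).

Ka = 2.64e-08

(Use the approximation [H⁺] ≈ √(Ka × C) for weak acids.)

[H⁺] = √(Ka × C) = √(2.64e-08 × 0.21) = 7.4458e-05. pH = -log(7.4458e-05)

pH = 4.13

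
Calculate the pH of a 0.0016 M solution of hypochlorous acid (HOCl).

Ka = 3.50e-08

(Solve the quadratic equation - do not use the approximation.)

x² + Ka×x - Ka×C = 0. Using quadratic formula: [H⁺] = 7.4658e-06

pH = 5.13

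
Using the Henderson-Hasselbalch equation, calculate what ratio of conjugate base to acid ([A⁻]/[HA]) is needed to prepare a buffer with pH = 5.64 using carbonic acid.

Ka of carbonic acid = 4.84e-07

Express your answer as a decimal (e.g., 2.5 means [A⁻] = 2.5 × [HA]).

pKa = -log(4.84e-07) = 6.3152. pH = pKa + log([A⁻]/[HA]), so log([A⁻]/[HA]) = pH − pKa = 5.64 − 6.3152 = -0.6752. [A⁻]/[HA] = 10^(-0.6752) = 0.211

[A⁻]/[HA] = 0.211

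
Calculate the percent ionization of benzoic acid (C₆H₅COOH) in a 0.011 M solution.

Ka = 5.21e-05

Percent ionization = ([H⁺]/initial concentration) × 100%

Using Ka equilibrium: x² + Ka×x - Ka×C = 0. Solving: [H⁺] = 7.3143e-04. Percent = (7.3143e-04/0.011) × 100

Percent ionization = 6.65%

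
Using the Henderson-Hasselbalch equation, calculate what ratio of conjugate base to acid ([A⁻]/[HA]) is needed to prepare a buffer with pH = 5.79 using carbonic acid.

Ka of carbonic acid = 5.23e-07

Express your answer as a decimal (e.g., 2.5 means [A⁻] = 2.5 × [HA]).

pKa = -log(5.23e-07) = 6.2815. pH = pKa + log([A⁻]/[HA]), so log([A⁻]/[HA]) = pH − pKa = 5.79 − 6.2815 = -0.4915. [A⁻]/[HA] = 10^(-0.4915) = 0.322

[A⁻]/[HA] = 0.322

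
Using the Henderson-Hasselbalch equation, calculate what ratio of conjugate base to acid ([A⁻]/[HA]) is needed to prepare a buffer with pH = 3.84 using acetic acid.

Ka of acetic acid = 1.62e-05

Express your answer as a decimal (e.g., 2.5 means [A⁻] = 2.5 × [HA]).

pKa = -log(1.62e-05) = 4.7905. pH = pKa + log([A⁻]/[HA]), so log([A⁻]/[HA]) = pH − pKa = 3.84 − 4.7905 = -0.9505. [A⁻]/[HA] = 10^(-0.9505) = 0.112

[A⁻]/[HA] = 0.112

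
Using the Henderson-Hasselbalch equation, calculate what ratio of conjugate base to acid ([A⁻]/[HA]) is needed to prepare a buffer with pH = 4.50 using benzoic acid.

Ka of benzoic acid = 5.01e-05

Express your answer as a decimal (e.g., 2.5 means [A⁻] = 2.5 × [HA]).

pKa = -log(5.01e-05) = 4.3002. pH = pKa + log([A⁻]/[HA]), so log([A⁻]/[HA]) = pH − pKa = 4.50 − 4.3002 = 0.1998. [A⁻]/[HA] = 10^(0.1998) = 1.58

[A⁻]/[HA] = 1.58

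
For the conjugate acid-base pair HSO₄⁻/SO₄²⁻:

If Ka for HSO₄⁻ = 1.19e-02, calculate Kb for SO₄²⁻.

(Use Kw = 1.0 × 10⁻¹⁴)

For a conjugate pair Ka × Kb = Kw, so Kb = Kw/Ka = 1.0 × 10⁻¹⁴ / 1.19e-02 = 8.40e-13.

K_b = 8.40e-13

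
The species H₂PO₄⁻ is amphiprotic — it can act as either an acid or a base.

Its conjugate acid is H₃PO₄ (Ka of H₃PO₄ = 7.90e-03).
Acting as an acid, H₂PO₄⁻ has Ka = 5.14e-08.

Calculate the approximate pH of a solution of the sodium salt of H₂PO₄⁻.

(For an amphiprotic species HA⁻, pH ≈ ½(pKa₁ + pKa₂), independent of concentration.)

pKa₁ = -log(7.90e-03) = 2.10; pKa₂ = -log(5.14e-08) = 7.29. For an amphiprotic species, pH ≈ ½(pKa₁ + pKa₂) = ½(2.10 + 7.29) = 4.70.

pH = 4.70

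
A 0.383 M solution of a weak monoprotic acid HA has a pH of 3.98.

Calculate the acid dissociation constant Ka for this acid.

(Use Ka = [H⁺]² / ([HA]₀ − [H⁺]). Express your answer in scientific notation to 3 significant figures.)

[H⁺] = 10^(−pH) = 10^(−3.98) = 1.047e-04 M. For HA ⇌ H⁺ + A⁻, Ka = [H⁺][A⁻]/[HA] = [H⁺]² / ([HA]₀ − [H⁺]) = (1.047e-04)² / (0.383 − 1.047e-04) = 2.86e-08.

K_a = 2.86e-08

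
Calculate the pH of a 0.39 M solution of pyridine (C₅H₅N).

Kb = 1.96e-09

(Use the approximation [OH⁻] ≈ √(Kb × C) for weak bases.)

[OH⁻] = √(Kb × C) = √(1.96e-09 × 0.39) = 2.7648e-05. pOH = 4.56, pH = 14 - pOH

pH = 9.44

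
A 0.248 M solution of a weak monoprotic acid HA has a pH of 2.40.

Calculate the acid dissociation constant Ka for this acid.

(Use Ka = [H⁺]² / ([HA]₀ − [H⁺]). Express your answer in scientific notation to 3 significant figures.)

[H⁺] = 10^(−pH) = 10^(−2.40) = 3.981e-03 M. For HA ⇌ H⁺ + A⁻, Ka = [H⁺][A⁻]/[HA] = [H⁺]² / ([HA]₀ − [H⁺]) = (3.981e-03)² / (0.248 − 3.981e-03) = 6.49e-05.

K_a = 6.49e-05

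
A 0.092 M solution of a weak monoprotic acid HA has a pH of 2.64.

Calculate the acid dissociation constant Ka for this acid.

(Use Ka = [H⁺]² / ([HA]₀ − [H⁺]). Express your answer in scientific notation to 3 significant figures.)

[H⁺] = 10^(−pH) = 10^(−2.64) = 2.291e-03 M. For HA ⇌ H⁺ + A⁻, Ka = [H⁺][A⁻]/[HA] = [H⁺]² / ([HA]₀ − [H⁺]) = (2.291e-03)² / (0.092 − 2.291e-03) = 5.85e-05.

K_a = 5.85e-05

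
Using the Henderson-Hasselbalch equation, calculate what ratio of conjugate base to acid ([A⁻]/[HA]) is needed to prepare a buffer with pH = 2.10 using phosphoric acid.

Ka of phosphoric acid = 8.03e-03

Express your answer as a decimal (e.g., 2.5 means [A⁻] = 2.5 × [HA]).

pKa = -log(8.03e-03) = 2.0953. pH = pKa + log([A⁻]/[HA]), so log([A⁻]/[HA]) = pH − pKa = 2.10 − 2.0953 = 0.0047. [A⁻]/[HA] = 10^(0.0047) = 1.01

[A⁻]/[HA] = 1.01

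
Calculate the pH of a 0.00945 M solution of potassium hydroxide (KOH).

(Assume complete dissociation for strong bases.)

[OH⁻] = 0.00945 M for strong base. pOH = -log[OH⁻] = 2.02, pH = 14 - pOH

pH = 11.98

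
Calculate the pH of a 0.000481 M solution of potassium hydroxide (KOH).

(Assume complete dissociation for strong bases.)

[OH⁻] = 0.000481 M for strong base. pOH = -log[OH⁻] = 3.32, pH = 14 - pOH

pH = 10.68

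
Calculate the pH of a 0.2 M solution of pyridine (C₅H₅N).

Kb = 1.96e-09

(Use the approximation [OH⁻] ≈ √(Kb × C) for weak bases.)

[OH⁻] = √(Kb × C) = √(1.96e-09 × 0.2) = 1.9799e-05. pOH = 4.70, pH = 14 - pOH

pH = 9.30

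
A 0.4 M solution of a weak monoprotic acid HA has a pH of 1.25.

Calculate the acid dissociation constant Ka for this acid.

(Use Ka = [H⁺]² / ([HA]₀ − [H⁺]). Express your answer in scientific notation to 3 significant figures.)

[H⁺] = 10^(−pH) = 10^(−1.25) = 5.623e-02 M. For HA ⇌ H⁺ + A⁻, Ka = [H⁺][A⁻]/[HA] = [H⁺]² / ([HA]₀ − [H⁺]) = (5.623e-02)² / (0.4 − 5.623e-02) = 9.20e-03.

K_a = 9.20e-03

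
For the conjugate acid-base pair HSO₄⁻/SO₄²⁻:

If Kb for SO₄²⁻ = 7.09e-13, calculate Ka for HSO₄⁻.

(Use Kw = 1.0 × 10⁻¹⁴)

For a conjugate pair Ka × Kb = Kw, so Ka = Kw/Kb = 1.0 × 10⁻¹⁴ / 7.09e-13 = 1.41e-02.

K_a = 1.41e-02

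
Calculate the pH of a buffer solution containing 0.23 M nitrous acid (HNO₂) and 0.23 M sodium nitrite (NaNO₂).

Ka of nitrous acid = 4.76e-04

pKa = -log(4.76e-04) = 3.32. pH = pKa + log([A⁻]/[HA]) = 3.32 + log(0.23/0.23)

pH = 3.32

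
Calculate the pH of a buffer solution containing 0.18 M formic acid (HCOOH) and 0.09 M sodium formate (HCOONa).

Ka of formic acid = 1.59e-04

pKa = -log(1.59e-04) = 3.80. pH = pKa + log([A⁻]/[HA]) = 3.80 + log(0.09/0.18)

pH = 3.50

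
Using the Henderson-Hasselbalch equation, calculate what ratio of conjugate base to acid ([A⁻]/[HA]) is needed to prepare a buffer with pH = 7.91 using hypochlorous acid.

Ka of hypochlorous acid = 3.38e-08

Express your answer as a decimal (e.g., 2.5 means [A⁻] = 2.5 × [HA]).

pKa = -log(3.38e-08) = 7.4711. pH = pKa + log([A⁻]/[HA]), so log([A⁻]/[HA]) = pH − pKa = 7.91 − 7.4711 = 0.4389. [A⁻]/[HA] = 10^(0.4389) = 2.75

[A⁻]/[HA] = 2.75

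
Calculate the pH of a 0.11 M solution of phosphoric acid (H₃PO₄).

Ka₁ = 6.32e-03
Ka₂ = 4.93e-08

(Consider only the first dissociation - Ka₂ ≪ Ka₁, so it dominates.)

First dissociation dominates. From Ka₁ = [H⁺][HA⁻]/[H₂A], x² + Ka₁·x − Ka₁·C = 0 with C = 0.11 M and Ka₁ = 6.32e-03. Solving: [H⁺] = (−Ka₁ + √(Ka₁² + 4·Ka₁·C)) / 2 = 2.3395e-02 M. pH = -log(2.3395e-02) = 1.63.

pH = 1.63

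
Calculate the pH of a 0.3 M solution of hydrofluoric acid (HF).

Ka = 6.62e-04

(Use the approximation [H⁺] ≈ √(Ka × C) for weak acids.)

[H⁺] = √(Ka × C) = √(6.62e-04 × 0.3) = 1.4093e-02. pH = -log(1.4093e-02)

pH = 1.85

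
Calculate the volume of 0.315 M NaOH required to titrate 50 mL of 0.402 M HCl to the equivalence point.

At equivalence: moles acid = moles base. moles HCl = 0.402 × 50/1000 = 0.0201 mol. V_base = moles / 0.315 × 1000 = 63.8 mL.

V_{base} = 63.8 mL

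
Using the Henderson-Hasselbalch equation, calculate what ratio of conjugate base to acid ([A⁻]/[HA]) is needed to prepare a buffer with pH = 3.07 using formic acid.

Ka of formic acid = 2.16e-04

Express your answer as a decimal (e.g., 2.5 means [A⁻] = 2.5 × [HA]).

pKa = -log(2.16e-04) = 3.6655. pH = pKa + log([A⁻]/[HA]), so log([A⁻]/[HA]) = pH − pKa = 3.07 − 3.6655 = -0.5955. [A⁻]/[HA] = 10^(-0.5955) = 0.254

[A⁻]/[HA] = 0.254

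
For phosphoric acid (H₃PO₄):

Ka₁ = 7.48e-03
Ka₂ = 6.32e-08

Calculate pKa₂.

pKa₂ = -log(Ka₂) = -log(6.32e-08) = 7.20.

pK_{a2} = 7.20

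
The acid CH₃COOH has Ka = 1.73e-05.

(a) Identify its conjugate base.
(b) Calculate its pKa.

(a) The conjugate base is formed by removing one H⁺ from CH₃COOH, giving CH₃COO⁻. (b) pKa = -log(Ka) = -log(1.73e-05) = 4.76.

Conjugate base: CH₃COO⁻; pK_a = 4.76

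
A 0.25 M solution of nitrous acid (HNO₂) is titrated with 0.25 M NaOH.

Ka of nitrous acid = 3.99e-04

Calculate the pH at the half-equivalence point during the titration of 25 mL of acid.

At half-equivalence [HA] = [A⁻], so Henderson-Hasselbalch gives pH = pKa = -log(3.99e-04) = 3.40.

pH = pKa = 3.40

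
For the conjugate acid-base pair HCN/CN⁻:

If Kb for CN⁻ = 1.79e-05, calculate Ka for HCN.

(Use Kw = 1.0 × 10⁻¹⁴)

For a conjugate pair Ka × Kb = Kw, so Ka = Kw/Kb = 1.0 × 10⁻¹⁴ / 1.79e-05 = 5.59e-10.

K_a = 5.59e-10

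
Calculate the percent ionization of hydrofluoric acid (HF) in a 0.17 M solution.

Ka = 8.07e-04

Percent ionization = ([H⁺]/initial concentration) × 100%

Using Ka equilibrium: x² + Ka×x - Ka×C = 0. Solving: [H⁺] = 1.1316e-02. Percent = (1.1316e-02/0.17) × 100

Percent ionization = 6.66%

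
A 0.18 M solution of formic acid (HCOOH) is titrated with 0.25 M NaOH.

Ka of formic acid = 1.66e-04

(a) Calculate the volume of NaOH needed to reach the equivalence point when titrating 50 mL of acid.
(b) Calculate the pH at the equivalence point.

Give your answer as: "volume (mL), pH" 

moles acid = 0.18 × 50/1000 = 0.009 mol; V_base = moles/0.25 × 1000 = 36.0 mL. At equivalence only the conjugate base is present: [A⁻] = 0.009/0.086 = 1.0465e-01 M. Kb = Kw/Ka = 6.02e-11; [OH⁻] = √(Kb × [A⁻]) = 2.5108e-06; pOH = 5.60; pH = 14 - pOH = 8.40.

V = 36.0 mL, pH = 8.40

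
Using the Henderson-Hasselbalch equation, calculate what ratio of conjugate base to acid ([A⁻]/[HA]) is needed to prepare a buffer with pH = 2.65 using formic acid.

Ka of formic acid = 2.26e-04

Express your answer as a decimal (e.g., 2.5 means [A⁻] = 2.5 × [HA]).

pKa = -log(2.26e-04) = 3.6459. pH = pKa + log([A⁻]/[HA]), so log([A⁻]/[HA]) = pH − pKa = 2.65 − 3.6459 = -0.9959. [A⁻]/[HA] = 10^(-0.9959) = 0.101

[A⁻]/[HA] = 0.101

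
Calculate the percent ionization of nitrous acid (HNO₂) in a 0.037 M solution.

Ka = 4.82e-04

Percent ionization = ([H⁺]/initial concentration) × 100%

Using Ka equilibrium: x² + Ka×x - Ka×C = 0. Solving: [H⁺] = 3.9889e-03. Percent = (3.9889e-03/0.037) × 100

Percent ionization = 10.8%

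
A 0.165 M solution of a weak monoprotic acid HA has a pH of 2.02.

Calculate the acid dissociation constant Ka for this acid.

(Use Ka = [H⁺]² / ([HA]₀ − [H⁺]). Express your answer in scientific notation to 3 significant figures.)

[H⁺] = 10^(−pH) = 10^(−2.02) = 9.550e-03 M. For HA ⇌ H⁺ + A⁻, Ka = [H⁺][A⁻]/[HA] = [H⁺]² / ([HA]₀ − [H⁺]) = (9.550e-03)² / (0.165 − 9.550e-03) = 5.87e-04.

K_a = 5.87e-04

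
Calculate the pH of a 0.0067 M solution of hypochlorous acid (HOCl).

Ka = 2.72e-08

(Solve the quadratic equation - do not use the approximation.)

x² + Ka×x - Ka×C = 0. Using quadratic formula: [H⁺] = 1.3486e-05

pH = 4.87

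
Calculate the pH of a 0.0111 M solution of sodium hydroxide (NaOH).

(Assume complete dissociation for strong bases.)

[OH⁻] = 0.0111 M for strong base. pOH = -log[OH⁻] = 1.95, pH = 14 - pOH

pH = 12.05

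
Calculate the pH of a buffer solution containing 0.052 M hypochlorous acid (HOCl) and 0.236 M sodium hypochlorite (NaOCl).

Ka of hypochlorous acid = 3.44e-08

pKa = -log(3.44e-08) = 7.46. pH = pKa + log([A⁻]/[HA]) = 7.46 + log(0.236/0.052)

pH = 8.12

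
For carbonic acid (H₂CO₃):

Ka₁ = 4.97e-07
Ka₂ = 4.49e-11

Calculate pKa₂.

pKa₂ = -log(Ka₂) = -log(4.49e-11) = 10.35.

pK_{a2} = 10.35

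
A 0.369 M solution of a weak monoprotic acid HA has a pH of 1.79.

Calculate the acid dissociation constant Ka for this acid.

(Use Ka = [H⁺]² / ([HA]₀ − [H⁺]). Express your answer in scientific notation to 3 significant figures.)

[H⁺] = 10^(−pH) = 10^(−1.79) = 1.622e-02 M. For HA ⇌ H⁺ + A⁻, Ka = [H⁺][A⁻]/[HA] = [H⁺]² / ([HA]₀ − [H⁺]) = (1.622e-02)² / (0.369 − 1.622e-02) = 7.46e-04.

K_a = 7.46e-04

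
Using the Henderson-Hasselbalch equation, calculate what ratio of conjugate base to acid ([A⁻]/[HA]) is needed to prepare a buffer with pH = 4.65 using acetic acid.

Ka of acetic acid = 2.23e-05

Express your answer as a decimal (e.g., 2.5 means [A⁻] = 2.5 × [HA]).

pKa = -log(2.23e-05) = 4.6517. pH = pKa + log([A⁻]/[HA]), so log([A⁻]/[HA]) = pH − pKa = 4.65 − 4.6517 = -0.0017. [A⁻]/[HA] = 10^(-0.0017) = 0.996

[A⁻]/[HA] = 0.996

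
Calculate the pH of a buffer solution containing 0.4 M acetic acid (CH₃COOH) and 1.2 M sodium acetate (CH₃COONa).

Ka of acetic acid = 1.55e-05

pKa = -log(1.55e-05) = 4.81. pH = pKa + log([A⁻]/[HA]) = 4.81 + log(1.2/0.4)

pH = 5.29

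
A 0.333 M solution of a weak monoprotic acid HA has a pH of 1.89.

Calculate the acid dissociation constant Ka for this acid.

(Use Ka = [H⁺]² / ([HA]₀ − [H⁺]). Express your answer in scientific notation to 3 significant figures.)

[H⁺] = 10^(−pH) = 10^(−1.89) = 1.288e-02 M. For HA ⇌ H⁺ + A⁻, Ka = [H⁺][A⁻]/[HA] = [H⁺]² / ([HA]₀ − [H⁺]) = (1.288e-02)² / (0.333 − 1.288e-02) = 5.18e-04.

K_a = 5.18e-04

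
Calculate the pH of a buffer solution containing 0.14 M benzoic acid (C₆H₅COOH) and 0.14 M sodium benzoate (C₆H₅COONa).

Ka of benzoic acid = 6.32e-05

pKa = -log(6.32e-05) = 4.20. pH = pKa + log([A⁻]/[HA]) = 4.20 + log(0.14/0.14)

pH = 4.20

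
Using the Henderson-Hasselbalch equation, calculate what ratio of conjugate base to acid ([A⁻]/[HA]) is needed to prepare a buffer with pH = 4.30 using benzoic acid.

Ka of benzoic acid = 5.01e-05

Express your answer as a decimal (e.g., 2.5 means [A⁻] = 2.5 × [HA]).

pKa = -log(5.01e-05) = 4.3002. pH = pKa + log([A⁻]/[HA]), so log([A⁻]/[HA]) = pH − pKa = 4.30 − 4.3002 = -0.0002. [A⁻]/[HA] = 10^(-0.0002) = 1.00

[A⁻]/[HA] = 1.00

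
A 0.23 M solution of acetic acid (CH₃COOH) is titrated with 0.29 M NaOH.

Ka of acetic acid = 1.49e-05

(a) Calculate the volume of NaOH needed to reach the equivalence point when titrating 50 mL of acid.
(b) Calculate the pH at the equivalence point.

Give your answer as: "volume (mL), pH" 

moles acid = 0.23 × 50/1000 = 0.0115 mol; V_base = moles/0.29 × 1000 = 39.7 mL. At equivalence only the conjugate base is present: [A⁻] = 0.0115/0.090 = 1.2827e-01 M. Kb = Kw/Ka = 6.71e-10; [OH⁻] = √(Kb × [A⁻]) = 9.2783e-06; pOH = 5.03; pH = 14 - pOH = 8.97.

V = 39.7 mL, pH = 8.97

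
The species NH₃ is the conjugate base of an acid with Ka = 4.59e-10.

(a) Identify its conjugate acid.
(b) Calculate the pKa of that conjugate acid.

(a) The conjugate acid is formed by adding one H⁺ to NH₃, giving NH₄⁺. (b) pKa = -log(Ka) = -log(4.59e-10) = 9.34.

Conjugate acid: NH₄⁺; pK_a = 9.34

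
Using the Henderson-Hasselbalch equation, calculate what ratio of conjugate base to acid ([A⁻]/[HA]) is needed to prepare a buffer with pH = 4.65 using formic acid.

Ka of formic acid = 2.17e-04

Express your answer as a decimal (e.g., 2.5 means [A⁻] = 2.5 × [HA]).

pKa = -log(2.17e-04) = 3.6635. pH = pKa + log([A⁻]/[HA]), so log([A⁻]/[HA]) = pH − pKa = 4.65 − 3.6635 = 0.9865. [A⁻]/[HA] = 10^(0.9865) = 9.69

[A⁻]/[HA] = 9.69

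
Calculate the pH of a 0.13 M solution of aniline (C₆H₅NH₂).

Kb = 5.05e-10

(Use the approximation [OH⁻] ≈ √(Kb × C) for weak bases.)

[OH⁻] = √(Kb × C) = √(5.05e-10 × 0.13) = 8.1025e-06. pOH = 5.09, pH = 14 - pOH

pH = 8.91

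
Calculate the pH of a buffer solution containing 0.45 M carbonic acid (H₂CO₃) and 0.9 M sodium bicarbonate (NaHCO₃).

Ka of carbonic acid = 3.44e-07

pKa = -log(3.44e-07) = 6.46. pH = pKa + log([A⁻]/[HA]) = 6.46 + log(0.9/0.45)

pH = 6.76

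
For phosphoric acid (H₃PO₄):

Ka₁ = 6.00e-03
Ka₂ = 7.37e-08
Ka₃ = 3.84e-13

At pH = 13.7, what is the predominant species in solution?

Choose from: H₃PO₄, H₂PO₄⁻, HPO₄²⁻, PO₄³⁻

pKa₁ = 2.22, pKa₂ = 7.13, pKa₃ = 12.42. For a polyprotic acid the predominant species crosses at each pKa: below pKa_n the protonated form dominates, above it the deprotonated form does. At pH = 13.7, the predominant species is PO₄³⁻.

PO₄³⁻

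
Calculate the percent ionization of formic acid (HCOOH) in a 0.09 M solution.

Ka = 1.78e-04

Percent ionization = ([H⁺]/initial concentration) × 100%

Using Ka equilibrium: x² + Ka×x - Ka×C = 0. Solving: [H⁺] = 3.9145e-03. Percent = (3.9145e-03/0.09) × 100

Percent ionization = 4.35%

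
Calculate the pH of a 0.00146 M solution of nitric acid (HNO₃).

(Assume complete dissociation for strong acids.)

[H⁺] = 0.00146 M for strong acid. pH = -log[H⁺] = -log(0.00146)

pH = 2.84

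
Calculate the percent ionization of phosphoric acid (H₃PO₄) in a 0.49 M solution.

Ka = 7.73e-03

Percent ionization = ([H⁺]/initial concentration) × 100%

Using Ka equilibrium: x² + Ka×x - Ka×C = 0. Solving: [H⁺] = 5.7801e-02. Percent = (5.7801e-02/0.49) × 100

Percent ionization = 11.8%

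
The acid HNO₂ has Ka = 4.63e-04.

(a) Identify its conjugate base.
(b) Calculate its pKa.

(a) The conjugate base is formed by removing one H⁺ from HNO₂, giving NO₂⁻. (b) pKa = -log(Ka) = -log(4.63e-04) = 3.33.

Conjugate base: NO₂⁻; pK_a = 3.33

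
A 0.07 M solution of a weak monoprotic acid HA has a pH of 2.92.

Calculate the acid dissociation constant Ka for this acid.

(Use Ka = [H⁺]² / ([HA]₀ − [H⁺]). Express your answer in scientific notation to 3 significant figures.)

[H⁺] = 10^(−pH) = 10^(−2.92) = 1.202e-03 M. For HA ⇌ H⁺ + A⁻, Ka = [H⁺][A⁻]/[HA] = [H⁺]² / ([HA]₀ − [H⁺]) = (1.202e-03)² / (0.07 − 1.202e-03) = 2.10e-05.

K_a = 2.10e-05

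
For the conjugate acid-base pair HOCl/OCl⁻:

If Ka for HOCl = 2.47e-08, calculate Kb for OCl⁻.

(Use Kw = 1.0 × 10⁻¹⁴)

For a conjugate pair Ka × Kb = Kw, so Kb = Kw/Ka = 1.0 × 10⁻¹⁴ / 2.47e-08 = 4.05e-07.

K_b = 4.05e-07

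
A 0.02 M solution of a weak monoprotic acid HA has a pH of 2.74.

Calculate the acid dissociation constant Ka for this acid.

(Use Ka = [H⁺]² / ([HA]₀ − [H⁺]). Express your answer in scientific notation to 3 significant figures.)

[H⁺] = 10^(−pH) = 10^(−2.74) = 1.820e-03 M. For HA ⇌ H⁺ + A⁻, Ka = [H⁺][A⁻]/[HA] = [H⁺]² / ([HA]₀ − [H⁺]) = (1.820e-03)² / (0.02 − 1.820e-03) = 1.82e-04.

K_a = 1.82e-04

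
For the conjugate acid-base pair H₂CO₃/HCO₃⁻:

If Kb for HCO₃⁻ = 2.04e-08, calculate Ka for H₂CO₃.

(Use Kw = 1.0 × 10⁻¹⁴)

For a conjugate pair Ka × Kb = Kw, so Ka = Kw/Kb = 1.0 × 10⁻¹⁴ / 2.04e-08 = 4.90e-07.

K_a = 4.90e-07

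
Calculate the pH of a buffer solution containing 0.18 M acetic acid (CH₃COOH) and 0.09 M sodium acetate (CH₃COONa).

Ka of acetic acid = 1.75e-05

pKa = -log(1.75e-05) = 4.76. pH = pKa + log([A⁻]/[HA]) = 4.76 + log(0.09/0.18)

pH = 4.46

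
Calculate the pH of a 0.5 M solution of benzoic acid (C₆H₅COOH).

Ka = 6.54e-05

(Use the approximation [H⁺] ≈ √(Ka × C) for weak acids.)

[H⁺] = √(Ka × C) = √(6.54e-05 × 0.5) = 5.7184e-03. pH = -log(5.7184e-03)

pH = 2.24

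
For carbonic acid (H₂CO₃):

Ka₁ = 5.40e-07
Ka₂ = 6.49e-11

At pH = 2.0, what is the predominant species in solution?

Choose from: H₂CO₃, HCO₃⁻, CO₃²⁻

pKa₁ = 6.27, pKa₂ = 10.19. For a polyprotic acid the predominant species crosses at each pKa: below pKa_n the protonated form dominates, above it the deprotonated form does. At pH = 2.0, the predominant species is H₂CO₃.

H₂CO₃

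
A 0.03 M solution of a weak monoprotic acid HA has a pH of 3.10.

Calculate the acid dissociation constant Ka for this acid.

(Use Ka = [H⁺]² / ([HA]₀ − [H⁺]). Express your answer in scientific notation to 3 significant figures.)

[H⁺] = 10^(−pH) = 10^(−3.10) = 7.943e-04 M. For HA ⇌ H⁺ + A⁻, Ka = [H⁺][A⁻]/[HA] = [H⁺]² / ([HA]₀ − [H⁺]) = (7.943e-04)² / (0.03 − 7.943e-04) = 2.16e-05.

K_a = 2.16e-05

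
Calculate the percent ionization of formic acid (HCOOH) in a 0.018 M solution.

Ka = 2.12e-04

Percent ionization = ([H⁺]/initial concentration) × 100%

Using Ka equilibrium: x² + Ka×x - Ka×C = 0. Solving: [H⁺] = 1.8503e-03. Percent = (1.8503e-03/0.018) × 100

Percent ionization = 10.3%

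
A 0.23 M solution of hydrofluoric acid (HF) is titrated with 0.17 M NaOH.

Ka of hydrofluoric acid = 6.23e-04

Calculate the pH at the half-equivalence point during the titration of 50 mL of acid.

At half-equivalence [HA] = [A⁻], so Henderson-Hasselbalch gives pH = pKa = -log(6.23e-04) = 3.21.

pH = pKa = 3.21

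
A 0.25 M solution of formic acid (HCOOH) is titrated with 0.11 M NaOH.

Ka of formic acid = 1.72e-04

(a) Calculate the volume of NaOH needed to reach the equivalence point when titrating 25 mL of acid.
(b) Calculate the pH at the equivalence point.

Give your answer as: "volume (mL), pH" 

moles acid = 0.25 × 25/1000 = 0.00625 mol; V_base = moles/0.11 × 1000 = 56.8 mL. At equivalence only the conjugate base is present: [A⁻] = 0.00625/0.082 = 7.6389e-02 M. Kb = Kw/Ka = 5.81e-11; [OH⁻] = √(Kb × [A⁻]) = 2.1074e-06; pOH = 5.68; pH = 14 - pOH = 8.32.

V = 56.8 mL, pH = 8.32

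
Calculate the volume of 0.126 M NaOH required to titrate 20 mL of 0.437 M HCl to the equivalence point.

At equivalence: moles acid = moles base. moles HCl = 0.437 × 20/1000 = 0.00874 mol. V_base = moles / 0.126 × 1000 = 69.4 mL.

V_{base} = 69.4 mL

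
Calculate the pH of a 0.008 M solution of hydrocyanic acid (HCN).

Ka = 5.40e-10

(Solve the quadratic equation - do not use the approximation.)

x² + Ka×x - Ka×C = 0. Using quadratic formula: [H⁺] = 2.0782e-06

pH = 5.68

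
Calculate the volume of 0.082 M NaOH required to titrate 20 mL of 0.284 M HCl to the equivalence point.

At equivalence: moles acid = moles base. moles HCl = 0.284 × 20/1000 = 0.00568 mol. V_base = moles / 0.082 × 1000 = 69.3 mL.

V_{base} = 69.3 mL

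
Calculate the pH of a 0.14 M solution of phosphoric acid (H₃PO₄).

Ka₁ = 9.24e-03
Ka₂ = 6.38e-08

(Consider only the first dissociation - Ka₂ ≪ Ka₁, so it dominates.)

First dissociation dominates. From Ka₁ = [H⁺][HA⁻]/[H₂A], x² + Ka₁·x − Ka₁·C = 0 with C = 0.14 M and Ka₁ = 9.24e-03. Solving: [H⁺] = (−Ka₁ + √(Ka₁² + 4·Ka₁·C)) / 2 = 3.1642e-02 M. pH = -log(3.1642e-02) = 1.50.

pH = 1.50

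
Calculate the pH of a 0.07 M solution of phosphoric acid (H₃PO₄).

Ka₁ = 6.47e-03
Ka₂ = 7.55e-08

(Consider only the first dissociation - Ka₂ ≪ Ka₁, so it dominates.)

First dissociation dominates. From Ka₁ = [H⁺][HA⁻]/[H₂A], x² + Ka₁·x − Ka₁·C = 0 with C = 0.07 M and Ka₁ = 6.47e-03. Solving: [H⁺] = (−Ka₁ + √(Ka₁² + 4·Ka₁·C)) / 2 = 1.8291e-02 M. pH = -log(1.8291e-02) = 1.74.

pH = 1.74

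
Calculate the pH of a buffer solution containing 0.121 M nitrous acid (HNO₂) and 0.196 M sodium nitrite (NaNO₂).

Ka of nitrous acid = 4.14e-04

pKa = -log(4.14e-04) = 3.38. pH = pKa + log([A⁻]/[HA]) = 3.38 + log(0.196/0.121)

pH = 3.59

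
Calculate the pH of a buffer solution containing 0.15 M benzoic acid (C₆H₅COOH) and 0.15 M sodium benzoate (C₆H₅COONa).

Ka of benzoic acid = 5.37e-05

pKa = -log(5.37e-05) = 4.27. pH = pKa + log([A⁻]/[HA]) = 4.27 + log(0.15/0.15)

pH = 4.27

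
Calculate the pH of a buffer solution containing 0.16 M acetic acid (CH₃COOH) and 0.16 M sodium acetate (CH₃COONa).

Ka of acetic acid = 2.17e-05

pKa = -log(2.17e-05) = 4.66. pH = pKa + log([A⁻]/[HA]) = 4.66 + log(0.16/0.16)

pH = 4.66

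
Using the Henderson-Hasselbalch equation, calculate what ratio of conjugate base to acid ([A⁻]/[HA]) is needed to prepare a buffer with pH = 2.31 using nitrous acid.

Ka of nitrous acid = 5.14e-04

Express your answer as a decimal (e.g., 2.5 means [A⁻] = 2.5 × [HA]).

pKa = -log(5.14e-04) = 3.2890. pH = pKa + log([A⁻]/[HA]), so log([A⁻]/[HA]) = pH − pKa = 2.31 − 3.2890 = -0.9790. [A⁻]/[HA] = 10^(-0.9790) = 0.105

[A⁻]/[HA] = 0.105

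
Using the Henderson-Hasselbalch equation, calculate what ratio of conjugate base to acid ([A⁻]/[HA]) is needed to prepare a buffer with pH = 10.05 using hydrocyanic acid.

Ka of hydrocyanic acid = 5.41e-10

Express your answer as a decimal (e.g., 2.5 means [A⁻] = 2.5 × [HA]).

pKa = -log(5.41e-10) = 9.2668. pH = pKa + log([A⁻]/[HA]), so log([A⁻]/[HA]) = pH − pKa = 10.05 − 9.2668 = 0.7832. [A⁻]/[HA] = 10^(0.7832) = 6.07

[A⁻]/[HA] = 6.07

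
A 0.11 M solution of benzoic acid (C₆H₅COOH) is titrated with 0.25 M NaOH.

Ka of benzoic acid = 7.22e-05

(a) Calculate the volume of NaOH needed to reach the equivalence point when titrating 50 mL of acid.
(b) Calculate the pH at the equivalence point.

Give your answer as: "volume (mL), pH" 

moles acid = 0.11 × 50/1000 = 0.0055 mol; V_base = moles/0.25 × 1000 = 22.0 mL. At equivalence only the conjugate base is present: [A⁻] = 0.0055/0.072 = 7.6389e-02 M. Kb = Kw/Ka = 1.39e-10; [OH⁻] = √(Kb × [A⁻]) = 3.2527e-06; pOH = 5.49; pH = 14 - pOH = 8.51.

V = 22.0 mL, pH = 8.51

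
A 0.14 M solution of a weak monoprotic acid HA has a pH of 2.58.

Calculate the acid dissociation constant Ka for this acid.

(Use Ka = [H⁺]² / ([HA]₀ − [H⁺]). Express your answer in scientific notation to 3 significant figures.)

[H⁺] = 10^(−pH) = 10^(−2.58) = 2.630e-03 M. For HA ⇌ H⁺ + A⁻, Ka = [H⁺][A⁻]/[HA] = [H⁺]² / ([HA]₀ − [H⁺]) = (2.630e-03)² / (0.14 − 2.630e-03) = 5.04e-05.

K_a = 5.04e-05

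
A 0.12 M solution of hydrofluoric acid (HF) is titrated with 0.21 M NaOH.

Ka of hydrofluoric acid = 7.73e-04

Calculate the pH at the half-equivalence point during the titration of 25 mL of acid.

At half-equivalence [HA] = [A⁻], so Henderson-Hasselbalch gives pH = pKa = -log(7.73e-04) = 3.11.

pH = pKa = 3.11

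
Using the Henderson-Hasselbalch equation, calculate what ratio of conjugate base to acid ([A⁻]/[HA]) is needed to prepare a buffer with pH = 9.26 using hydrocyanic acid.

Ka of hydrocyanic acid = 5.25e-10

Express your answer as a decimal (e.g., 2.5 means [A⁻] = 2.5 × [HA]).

pKa = -log(5.25e-10) = 9.2798. pH = pKa + log([A⁻]/[HA]), so log([A⁻]/[HA]) = pH − pKa = 9.26 − 9.2798 = -0.0198. [A⁻]/[HA] = 10^(-0.0198) = 0.955

[A⁻]/[HA] = 0.955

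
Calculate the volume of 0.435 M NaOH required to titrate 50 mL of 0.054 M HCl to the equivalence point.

At equivalence: moles acid = moles base. moles HCl = 0.054 × 50/1000 = 0.0027 mol. V_base = moles / 0.435 × 1000 = 6.2 mL.

V_{base} = 6.2 mL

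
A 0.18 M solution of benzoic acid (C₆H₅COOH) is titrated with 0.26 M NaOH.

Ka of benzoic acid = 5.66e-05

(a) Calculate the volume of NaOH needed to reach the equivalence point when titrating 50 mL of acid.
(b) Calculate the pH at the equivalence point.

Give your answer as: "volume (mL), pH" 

moles acid = 0.18 × 50/1000 = 0.009 mol; V_base = moles/0.26 × 1000 = 34.6 mL. At equivalence only the conjugate base is present: [A⁻] = 0.009/0.085 = 1.0636e-01 M. Kb = Kw/Ka = 1.77e-10; [OH⁻] = √(Kb × [A⁻]) = 4.3350e-06; pOH = 5.36; pH = 14 - pOH = 8.64.

V = 34.6 mL, pH = 8.64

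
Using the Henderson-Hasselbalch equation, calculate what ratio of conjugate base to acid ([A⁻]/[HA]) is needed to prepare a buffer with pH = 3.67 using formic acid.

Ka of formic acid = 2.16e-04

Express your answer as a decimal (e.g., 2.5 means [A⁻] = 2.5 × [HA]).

pKa = -log(2.16e-04) = 3.6655. pH = pKa + log([A⁻]/[HA]), so log([A⁻]/[HA]) = pH − pKa = 3.67 − 3.6655 = 0.0045. [A⁻]/[HA] = 10^(0.0045) = 1.01

[A⁻]/[HA] = 1.01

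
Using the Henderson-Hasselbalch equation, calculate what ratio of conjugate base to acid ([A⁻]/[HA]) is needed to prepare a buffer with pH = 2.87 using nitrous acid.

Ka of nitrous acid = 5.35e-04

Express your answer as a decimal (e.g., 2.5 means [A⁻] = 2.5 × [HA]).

pKa = -log(5.35e-04) = 3.2716. pH = pKa + log([A⁻]/[HA]), so log([A⁻]/[HA]) = pH − pKa = 2.87 − 3.2716 = -0.4016. [A⁻]/[HA] = 10^(-0.4016) = 0.397

[A⁻]/[HA] = 0.397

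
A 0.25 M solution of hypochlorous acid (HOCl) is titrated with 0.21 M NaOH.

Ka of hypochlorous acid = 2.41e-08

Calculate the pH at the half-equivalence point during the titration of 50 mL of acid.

At half-equivalence [HA] = [A⁻], so Henderson-Hasselbalch gives pH = pKa = -log(2.41e-08) = 7.62.

pH = pKa = 7.62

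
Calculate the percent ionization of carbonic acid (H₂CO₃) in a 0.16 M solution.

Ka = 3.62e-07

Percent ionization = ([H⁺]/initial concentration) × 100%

Using Ka equilibrium: x² + Ka×x - Ka×C = 0. Solving: [H⁺] = 2.4048e-04. Percent = (2.4048e-04/0.16) × 100

Percent ionization = 0.15%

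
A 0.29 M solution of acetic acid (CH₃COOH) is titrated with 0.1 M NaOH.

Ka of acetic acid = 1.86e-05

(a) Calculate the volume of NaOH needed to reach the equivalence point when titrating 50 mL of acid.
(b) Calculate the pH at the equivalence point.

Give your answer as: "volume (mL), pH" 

moles acid = 0.29 × 50/1000 = 0.0145 mol; V_base = moles/0.1 × 1000 = 145.0 mL. At equivalence only the conjugate base is present: [A⁻] = 0.0145/0.195 = 7.4359e-02 M. Kb = Kw/Ka = 5.38e-10; [OH⁻] = √(Kb × [A⁻]) = 6.3228e-06; pOH = 5.20; pH = 14 - pOH = 8.80.

V = 145.0 mL, pH = 8.80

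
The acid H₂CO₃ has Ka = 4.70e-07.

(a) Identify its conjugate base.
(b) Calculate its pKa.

(a) The conjugate base is formed by removing one H⁺ from H₂CO₃, giving HCO₃⁻. (b) pKa = -log(Ka) = -log(4.70e-07) = 6.33.

Conjugate base: HCO₃⁻; pK_a = 6.33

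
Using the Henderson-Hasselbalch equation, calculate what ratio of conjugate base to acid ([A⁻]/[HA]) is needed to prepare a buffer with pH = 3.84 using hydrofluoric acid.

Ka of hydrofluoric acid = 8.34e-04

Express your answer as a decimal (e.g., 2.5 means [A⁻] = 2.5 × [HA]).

pKa = -log(8.34e-04) = 3.0788. pH = pKa + log([A⁻]/[HA]), so log([A⁻]/[HA]) = pH − pKa = 3.84 − 3.0788 = 0.7612. [A⁻]/[HA] = 10^(0.7612) = 5.77

[A⁻]/[HA] = 5.77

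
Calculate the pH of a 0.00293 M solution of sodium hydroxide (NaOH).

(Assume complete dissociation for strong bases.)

[OH⁻] = 0.00293 M for strong base. pOH = -log[OH⁻] = 2.53, pH = 14 - pOH

pH = 11.47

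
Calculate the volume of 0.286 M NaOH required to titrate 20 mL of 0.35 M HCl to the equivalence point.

At equivalence: moles acid = moles base. moles HCl = 0.35 × 20/1000 = 0.007 mol. V_base = moles / 0.286 × 1000 = 24.5 mL.

V_{base} = 24.5 mL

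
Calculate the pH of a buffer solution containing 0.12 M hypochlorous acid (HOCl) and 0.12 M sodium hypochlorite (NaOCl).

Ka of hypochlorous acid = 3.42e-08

pKa = -log(3.42e-08) = 7.47. pH = pKa + log([A⁻]/[HA]) = 7.47 + log(0.12/0.12)

pH = 7.47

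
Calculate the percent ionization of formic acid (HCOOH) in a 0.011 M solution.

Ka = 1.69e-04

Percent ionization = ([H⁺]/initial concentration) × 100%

Using Ka equilibrium: x² + Ka×x - Ka×C = 0. Solving: [H⁺] = 1.2816e-03. Percent = (1.2816e-03/0.011) × 100

Percent ionization = 11.7%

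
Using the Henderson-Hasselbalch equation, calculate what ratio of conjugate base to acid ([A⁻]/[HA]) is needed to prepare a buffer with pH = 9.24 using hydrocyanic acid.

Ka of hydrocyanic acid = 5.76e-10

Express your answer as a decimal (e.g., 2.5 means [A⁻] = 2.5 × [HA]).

pKa = -log(5.76e-10) = 9.2396. pH = pKa + log([A⁻]/[HA]), so log([A⁻]/[HA]) = pH − pKa = 9.24 − 9.2396 = 0.0004. [A⁻]/[HA] = 10^(0.0004) = 1.00

[A⁻]/[HA] = 1.00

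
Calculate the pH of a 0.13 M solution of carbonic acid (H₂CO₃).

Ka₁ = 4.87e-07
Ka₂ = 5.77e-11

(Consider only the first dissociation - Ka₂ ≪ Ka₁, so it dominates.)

First dissociation dominates. From Ka₁ = [H⁺][HA⁻]/[H₂A], x² + Ka₁·x − Ka₁·C = 0 with C = 0.13 M and Ka₁ = 4.87e-07. Solving: [H⁺] = (−Ka₁ + √(Ka₁² + 4·Ka₁·C)) / 2 = 2.5137e-04 M. pH = -log(2.5137e-04) = 3.60.

pH = 3.60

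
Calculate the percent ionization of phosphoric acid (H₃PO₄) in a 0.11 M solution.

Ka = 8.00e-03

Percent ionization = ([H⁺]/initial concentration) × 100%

Using Ka equilibrium: x² + Ka×x - Ka×C = 0. Solving: [H⁺] = 2.5933e-02. Percent = (2.5933e-02/0.11) × 100

Percent ionization = 23.6%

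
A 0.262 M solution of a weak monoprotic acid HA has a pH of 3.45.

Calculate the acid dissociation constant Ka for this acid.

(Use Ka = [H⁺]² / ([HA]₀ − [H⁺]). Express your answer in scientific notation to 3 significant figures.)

[H⁺] = 10^(−pH) = 10^(−3.45) = 3.548e-04 M. For HA ⇌ H⁺ + A⁻, Ka = [H⁺][A⁻]/[HA] = [H⁺]² / ([HA]₀ − [H⁺]) = (3.548e-04)² / (0.262 − 3.548e-04) = 4.81e-07.

K_a = 4.81e-07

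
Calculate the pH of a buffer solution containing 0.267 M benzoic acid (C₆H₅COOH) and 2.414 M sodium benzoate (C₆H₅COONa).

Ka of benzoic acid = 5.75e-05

pKa = -log(5.75e-05) = 4.24. pH = pKa + log([A⁻]/[HA]) = 4.24 + log(2.414/0.267)

pH = 5.20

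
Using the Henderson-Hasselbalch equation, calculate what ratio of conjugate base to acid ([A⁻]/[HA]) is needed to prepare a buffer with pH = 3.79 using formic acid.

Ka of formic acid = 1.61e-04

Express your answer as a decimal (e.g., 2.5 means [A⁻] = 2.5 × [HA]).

pKa = -log(1.61e-04) = 3.7932. pH = pKa + log([A⁻]/[HA]), so log([A⁻]/[HA]) = pH − pKa = 3.79 − 3.7932 = -0.0032. [A⁻]/[HA] = 10^(-0.0032) = 0.993

[A⁻]/[HA] = 0.993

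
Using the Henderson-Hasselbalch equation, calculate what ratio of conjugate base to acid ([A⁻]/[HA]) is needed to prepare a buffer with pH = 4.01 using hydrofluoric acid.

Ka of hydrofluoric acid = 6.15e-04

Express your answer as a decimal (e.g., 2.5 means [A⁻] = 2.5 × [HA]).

pKa = -log(6.15e-04) = 3.2111. pH = pKa + log([A⁻]/[HA]), so log([A⁻]/[HA]) = pH − pKa = 4.01 − 3.2111 = 0.7989. [A⁻]/[HA] = 10^(0.7989) = 6.29

[A⁻]/[HA] = 6.29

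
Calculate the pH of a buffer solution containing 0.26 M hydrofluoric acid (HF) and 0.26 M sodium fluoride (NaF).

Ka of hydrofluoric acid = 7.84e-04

pKa = -log(7.84e-04) = 3.11. pH = pKa + log([A⁻]/[HA]) = 3.11 + log(0.26/0.26)

pH = 3.11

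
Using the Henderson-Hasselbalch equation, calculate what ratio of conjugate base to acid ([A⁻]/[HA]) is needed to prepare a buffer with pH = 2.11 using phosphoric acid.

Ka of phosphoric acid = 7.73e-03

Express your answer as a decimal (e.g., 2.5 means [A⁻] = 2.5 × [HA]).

pKa = -log(7.73e-03) = 2.1118. pH = pKa + log([A⁻]/[HA]), so log([A⁻]/[HA]) = pH − pKa = 2.11 − 2.1118 = -0.0018. [A⁻]/[HA] = 10^(-0.0018) = 0.996

[A⁻]/[HA] = 0.996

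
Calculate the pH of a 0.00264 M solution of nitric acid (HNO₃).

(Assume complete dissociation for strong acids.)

[H⁺] = 0.00264 M for strong acid. pH = -log[H⁺] = -log(0.00264)

pH = 2.58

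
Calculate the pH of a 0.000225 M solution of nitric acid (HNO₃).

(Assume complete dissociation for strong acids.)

[H⁺] = 0.000225 M for strong acid. pH = -log[H⁺] = -log(0.000225)

pH = 3.65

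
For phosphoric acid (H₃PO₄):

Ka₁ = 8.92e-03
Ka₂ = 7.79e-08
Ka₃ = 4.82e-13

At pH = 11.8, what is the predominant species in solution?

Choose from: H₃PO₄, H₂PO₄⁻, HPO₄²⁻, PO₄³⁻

pKa₁ = 2.05, pKa₂ = 7.11, pKa₃ = 12.32. For a polyprotic acid the predominant species crosses at each pKa: below pKa_n the protonated form dominates, above it the deprotonated form does. At pH = 11.8, the predominant species is HPO₄²⁻.

HPO₄²⁻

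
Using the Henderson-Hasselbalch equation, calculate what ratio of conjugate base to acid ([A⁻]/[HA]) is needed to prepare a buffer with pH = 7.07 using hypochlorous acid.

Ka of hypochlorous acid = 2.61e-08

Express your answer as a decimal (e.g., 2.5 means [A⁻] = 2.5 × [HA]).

pKa = -log(2.61e-08) = 7.5834. pH = pKa + log([A⁻]/[HA]), so log([A⁻]/[HA]) = pH − pKa = 7.07 − 7.5834 = -0.5134. [A⁻]/[HA] = 10^(-0.5134) = 0.307

[A⁻]/[HA] = 0.307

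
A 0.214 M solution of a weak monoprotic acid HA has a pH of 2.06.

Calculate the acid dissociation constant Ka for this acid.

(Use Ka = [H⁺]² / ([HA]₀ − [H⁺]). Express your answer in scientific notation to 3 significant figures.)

[H⁺] = 10^(−pH) = 10^(−2.06) = 8.710e-03 M. For HA ⇌ H⁺ + A⁻, Ka = [H⁺][A⁻]/[HA] = [H⁺]² / ([HA]₀ − [H⁺]) = (8.710e-03)² / (0.214 − 8.710e-03) = 3.70e-04.

K_a = 3.70e-04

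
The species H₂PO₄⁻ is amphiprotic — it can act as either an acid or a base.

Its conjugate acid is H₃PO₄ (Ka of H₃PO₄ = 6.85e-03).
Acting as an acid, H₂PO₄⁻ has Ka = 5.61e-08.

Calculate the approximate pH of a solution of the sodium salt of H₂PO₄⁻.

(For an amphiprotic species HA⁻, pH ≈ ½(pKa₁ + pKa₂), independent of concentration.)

pKa₁ = -log(6.85e-03) = 2.16; pKa₂ = -log(5.61e-08) = 7.25. For an amphiprotic species, pH ≈ ½(pKa₁ + pKa₂) = ½(2.16 + 7.25) = 4.71.

pH = 4.71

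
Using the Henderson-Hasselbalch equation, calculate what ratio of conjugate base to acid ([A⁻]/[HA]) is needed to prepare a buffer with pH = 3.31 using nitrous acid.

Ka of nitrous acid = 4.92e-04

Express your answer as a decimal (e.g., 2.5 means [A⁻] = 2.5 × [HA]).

pKa = -log(4.92e-04) = 3.3080. pH = pKa + log([A⁻]/[HA]), so log([A⁻]/[HA]) = pH − pKa = 3.31 − 3.3080 = 0.0020. [A⁻]/[HA] = 10^(0.0020) = 1.00

[A⁻]/[HA] = 1.00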